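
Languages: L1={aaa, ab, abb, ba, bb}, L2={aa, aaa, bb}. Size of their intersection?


L1 = {aaa, ab, abb, ba, bb}
L2 = {aa, aaa, bb}
Checking each string in L1 against L2:
  'aaa': in L2? Yes
  'ab': in L2? No
  'abb': in L2? No
  'ba': in L2? No
  'bb': in L2? Yes
Intersection = {aaa, bb}
|L1 ∩ L2| = 2

2


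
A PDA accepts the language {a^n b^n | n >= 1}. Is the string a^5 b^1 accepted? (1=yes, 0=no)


Language requires equal numbers of a's and b's
PDA pushes for each 'a', pops for each 'b'
Number of a's = 5
Number of b's = 1
5 != 1 -> Reject

0


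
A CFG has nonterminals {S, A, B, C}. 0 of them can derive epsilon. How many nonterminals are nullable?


Nonterminals: {S, A, B, C}
A nonterminal is nullable if it can derive epsilon
Counting nullable nonterminals: 0
Total nullable = 0

0


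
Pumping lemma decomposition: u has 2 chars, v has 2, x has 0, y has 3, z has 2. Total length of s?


|s| = |u| + |v| + |x| + |y| + |z|
= 2 + 2 + 0 + 3 + 2
= 4 + 0 + 5
= 4 + 5
= 9

9


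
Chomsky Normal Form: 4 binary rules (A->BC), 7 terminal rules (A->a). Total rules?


CNF allows two rule forms:
  A -> BC (binary): 4 rules
  A -> a (terminal): 7 rules
Total = 4 + 7 = 11

11


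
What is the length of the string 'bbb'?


String: 'bbb'
Counting characters:
  'b' appears 3 time(s)
Total length = 0 + 3 = 3

3


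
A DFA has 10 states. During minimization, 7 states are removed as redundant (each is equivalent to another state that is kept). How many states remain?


Original DFA: 10 states
Redundant states removed: 7
Minimized states = original - removed
= 10 - 7
= 3

3


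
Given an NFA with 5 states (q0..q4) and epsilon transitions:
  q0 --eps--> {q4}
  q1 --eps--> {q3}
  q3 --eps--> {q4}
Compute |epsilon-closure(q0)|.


Starting from q0
Initialize closure = {q0}
Follow epsilon from q0 -> add q4
Final closure: {q0, q4}
Size = 2

2


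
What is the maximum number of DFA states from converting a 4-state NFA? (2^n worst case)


NFA has 4 states
Subset construction: each DFA state = subset of NFA states
Maximum subsets = 2^4
2^4 = 16

16


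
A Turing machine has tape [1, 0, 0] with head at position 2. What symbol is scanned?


Tape: [1, 0, 0]
Positions: 0 1 2
Values:    1 0 0
Head at position 2
tape[2] = 0

0


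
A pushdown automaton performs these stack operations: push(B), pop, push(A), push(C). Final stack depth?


Tracing stack operations:
  push(B) -> stack = [B], depth=1
  pop -> removed B, stack = [], depth=0
  push(A) -> stack = [A], depth=1
  push(C) -> stack = [A,C], depth=2
Final depth = 2

2


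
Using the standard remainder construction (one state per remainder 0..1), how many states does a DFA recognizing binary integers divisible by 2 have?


Divisibility by 2 is tracked via the remainder mod 2: 0, 1, ..., 1
The construction assigns one state to each remainder
Number of remainders = 2

2


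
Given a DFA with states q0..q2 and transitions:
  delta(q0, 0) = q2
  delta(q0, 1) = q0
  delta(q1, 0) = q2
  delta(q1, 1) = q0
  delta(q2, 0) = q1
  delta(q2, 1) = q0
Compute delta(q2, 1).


Looking up transition function:
delta(q2, 1) in the table
Row: q2, Column: 1
Result: q0

q0


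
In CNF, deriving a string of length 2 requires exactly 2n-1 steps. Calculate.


Chomsky Normal Form derivation:
String length n = 2
Each step either:
  - Splits a nonterminal into two (n-1 such steps)
  - Converts a nonterminal to terminal (n such steps)
Total = (n-1) + n = 2n - 1
= 2(2) - 1
= 4 - 1
= 3

3


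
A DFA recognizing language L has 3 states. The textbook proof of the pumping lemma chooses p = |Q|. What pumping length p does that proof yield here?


Pumping lemma for regular languages (standard proof):
Take p = |Q|, the number of DFA states.
Any string of length >= |Q| passes through |Q|+1 states while reading its first |Q| symbols,
so by pigeonhole some state repeats, giving the loop that can be pumped.
Here |Q| = 3
Therefore the proof uses p = 3

3


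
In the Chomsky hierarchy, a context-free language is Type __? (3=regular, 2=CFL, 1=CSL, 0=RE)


Chomsky hierarchy levels:
  Type 3: Regular (DFA/NFA/regex)
  Type 2: Context-free (PDA)
  Type 1: Context-sensitive
  Type 0: Recursively enumerable (TM)
'context-free' corresponds to Type 2

2


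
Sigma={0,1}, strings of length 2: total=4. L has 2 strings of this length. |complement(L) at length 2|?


Alphabet: {0,1}
String length: 2
Total strings of length 2 = 2^2 = 4
Strings in L = 2
Complement = total - |L|
= 4 - 2
= 2

2


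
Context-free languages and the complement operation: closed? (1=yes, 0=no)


CFL closure properties:
  Closed under: union, concatenation, Kleene star
  NOT closed under: intersection, complement
Operation 'complement' is in not-closed list -> No (not closed)

0


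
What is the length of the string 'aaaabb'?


String: 'aaaabb'
Counting characters:
  'a' appears 4 time(s)
  'b' appears 2 time(s)
Total length = 4 + 2 = 6

6


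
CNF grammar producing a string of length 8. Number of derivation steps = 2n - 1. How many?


Chomsky Normal Form derivation:
String length n = 8
Each step either:
  - Splits a nonterminal into two (n-1 such steps)
  - Converts a nonterminal to terminal (n such steps)
Total = (n-1) + n = 2n - 1
= 2(8) - 1
= 16 - 1
= 15

15


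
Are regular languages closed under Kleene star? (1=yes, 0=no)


Regular languages are closed under:
- Union (DFA product construction)
- Intersection (DFA product construction)
- Complement (swap accept/reject states)
- Concatenation (NFA construction)
- Kleene star (NFA construction)
Kleene star is in this list
Therefore: closed

1


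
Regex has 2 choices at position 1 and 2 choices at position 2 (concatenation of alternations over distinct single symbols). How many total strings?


First group: 2 alternatives
Second group: 2 alternatives
Concatenation: each choice from group 1 pairs with each from group 2
Total = 2 x 2 = 4

4


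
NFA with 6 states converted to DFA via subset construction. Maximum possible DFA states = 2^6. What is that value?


NFA has 6 states
Subset construction: each DFA state = subset of NFA states
Maximum subsets = 2^6
2^6 = 64

64


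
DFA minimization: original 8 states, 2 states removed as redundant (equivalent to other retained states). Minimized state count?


Original DFA: 8 states
Redundant states removed: 2
Minimized states = original - removed
= 8 - 2
= 6

6


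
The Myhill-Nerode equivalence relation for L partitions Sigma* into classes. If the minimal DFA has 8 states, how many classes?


Myhill-Nerode theorem:
Number of equivalence classes = number of states in minimal DFA
Minimal DFA states = 8
Therefore equivalence classes = 8

8


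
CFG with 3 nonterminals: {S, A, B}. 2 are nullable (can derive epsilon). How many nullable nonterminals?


Nonterminals: {S, A, B}
A nonterminal is nullable if it can derive epsilon
Counting nullable nonterminals: 2
Total nullable = 2

2


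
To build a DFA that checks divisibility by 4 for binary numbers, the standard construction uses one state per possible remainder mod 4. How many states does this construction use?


Divisibility by 4 is tracked via the remainder mod 4: 0, 1, ..., 3
The construction assigns one state to each remainder
Number of remainders = 4

4


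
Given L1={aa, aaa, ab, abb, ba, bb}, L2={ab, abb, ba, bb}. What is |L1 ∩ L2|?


L1 = {aa, aaa, ab, abb, ba, bb}
L2 = {ab, abb, ba, bb}
Checking each string in L1 against L2:
  'aa': in L2? No
  'aaa': in L2? No
  'ab': in L2? Yes
  'abb': in L2? Yes
  'ba': in L2? Yes
  'bb': in L2? Yes
Intersection = {ab, abb, ba, bb}
|L1 ∩ L2| = 4

4


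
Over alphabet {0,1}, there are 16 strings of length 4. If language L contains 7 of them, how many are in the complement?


Alphabet: {0,1}
String length: 4
Total strings of length 4 = 2^4 = 16
Strings in L = 7
Complement = total - |L|
= 16 - 7
= 9

9


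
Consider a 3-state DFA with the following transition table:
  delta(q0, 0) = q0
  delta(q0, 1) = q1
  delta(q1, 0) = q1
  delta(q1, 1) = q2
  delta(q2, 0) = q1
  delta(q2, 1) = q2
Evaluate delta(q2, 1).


Looking up transition function:
delta(q2, 1) in the table
Row: q2, Column: 1
Result: q2

q2


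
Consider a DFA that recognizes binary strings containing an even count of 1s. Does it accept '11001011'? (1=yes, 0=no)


DFA has 2 states: q_even (start, accept=yes) and q_odd
Processing string '11001011' character by character:
  Position 0: read '1', 1-count=1 -> q_odd
  Position 1: read '1', 1-count=2 -> q_even
  Position 2: read '0', 1-count=2 -> q_even (no change)
  Position 3: read '0', 1-count=2 -> q_even (no change)
  Position 4: read '1', 1-count=3 -> q_odd
  Position 5: read '0', 1-count=3 -> q_odd (no change)
  Position 6: read '1', 1-count=4 -> q_even
  Position 7: read '1', 1-count=5 -> q_odd
Final state: q_odd, total 1s = 5 (odd); the DFA requires an even count -> reject

0


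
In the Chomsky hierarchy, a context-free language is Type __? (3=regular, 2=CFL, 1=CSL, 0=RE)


Chomsky hierarchy levels:
  Type 3: Regular (DFA/NFA/regex)
  Type 2: Context-free (PDA)
  Type 1: Context-sensitive
  Type 0: Recursively enumerable (TM)
'context-free' corresponds to Type 2

2


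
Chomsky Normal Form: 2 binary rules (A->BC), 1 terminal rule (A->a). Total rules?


CNF allows two rule forms:
  A -> BC (binary): 2 rules
  A -> a (terminal): 1 rule
Total = 2 + 1 = 3

3


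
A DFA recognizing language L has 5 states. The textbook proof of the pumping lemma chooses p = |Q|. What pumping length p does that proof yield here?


Pumping lemma for regular languages (standard proof):
Take p = |Q|, the number of DFA states.
Any string of length >= |Q| passes through |Q|+1 states while reading its first |Q| symbols,
so by pigeonhole some state repeats, giving the loop that can be pumped.
Here |Q| = 5
Therefore the proof uses p = 5

5


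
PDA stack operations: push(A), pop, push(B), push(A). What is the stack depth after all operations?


Tracing stack operations:
  push(A) -> stack = [A], depth=1
  pop -> removed A, stack = [], depth=0
  push(B) -> stack = [B], depth=1
  push(A) -> stack = [B,A], depth=2
Final depth = 2

2


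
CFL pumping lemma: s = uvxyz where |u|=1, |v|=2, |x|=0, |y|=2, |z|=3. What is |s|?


|s| = |u| + |v| + |x| + |y| + |z|
= 1 + 2 + 0 + 2 + 3
= 3 + 0 + 5
= 3 + 5
= 8

8


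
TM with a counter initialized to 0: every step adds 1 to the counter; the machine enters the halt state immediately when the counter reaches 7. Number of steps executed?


Counter starts at 0. Counting sequence:
  Step 1: counter = 1
  Step 2: counter = 2
  Step 3: counter = 3
  Step 4: counter = 4
  Step 5: counter = 5
  Step 6: counter = 6
  Step 7: counter = 7
Counter reached 7 -> halt
Total steps = 7

7


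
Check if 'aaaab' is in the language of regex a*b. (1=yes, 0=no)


Pattern: a*b
String: 'aaaab'
Pattern requires: zero or more 'a's followed by exactly one 'b'
Found 4 leading 'a's
Remaining: 'b'
Remaining is exactly 'b' -> match
Result: 1

1


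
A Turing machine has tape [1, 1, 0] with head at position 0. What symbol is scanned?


Tape: [1, 1, 0]
Positions: 0 1 2
Values:    1 1 0
Head at position 0
tape[0] = 1

1


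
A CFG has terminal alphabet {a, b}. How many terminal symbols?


Terminal symbols: a, b
Counting each: a (#1), b (#2)
Total = 2

2


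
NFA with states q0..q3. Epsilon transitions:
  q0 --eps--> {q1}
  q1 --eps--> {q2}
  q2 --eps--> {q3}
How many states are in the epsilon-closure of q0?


Starting from q0
Initialize closure = {q0}
Follow epsilon from q0 -> add q1
Follow epsilon from q1 -> add q2
Follow epsilon from q2 -> add q3
Final closure: {q0, q1, q2, q3}
Size = 4

4


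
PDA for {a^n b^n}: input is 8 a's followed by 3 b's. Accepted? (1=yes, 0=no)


Language requires equal numbers of a's and b's
PDA pushes for each 'a', pops for each 'b'
Number of a's = 8
Number of b's = 3
8 != 3 -> Reject

0


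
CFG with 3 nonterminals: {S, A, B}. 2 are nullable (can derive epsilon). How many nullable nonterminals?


Nonterminals: {S, A, B}
A nonterminal is nullable if it can derive epsilon
Counting nullable nonterminals: 2
Total nullable = 2

2


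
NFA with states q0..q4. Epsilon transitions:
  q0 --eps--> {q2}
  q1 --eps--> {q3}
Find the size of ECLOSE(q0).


Starting from q0
Initialize closure = {q0}
Follow epsilon from q0 -> add q2
Final closure: {q0, q2}
Size = 2

2


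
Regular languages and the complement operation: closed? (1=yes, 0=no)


Regular languages are closed under all standard operations:
- Union: Yes (product construction)
- Intersection: Yes (product construction)
- Complement: Yes (swap accept/reject)
- Concatenation: Yes (NFA construction)
Operation: complement -> Closed

1


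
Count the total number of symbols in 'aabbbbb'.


String: 'aabbbbb'
Counting characters:
  'a' appears 2 time(s)
  'b' appears 5 time(s)
Total length = 2 + 5 = 7

7


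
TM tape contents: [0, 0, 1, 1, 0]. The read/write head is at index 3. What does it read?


Tape: [0, 0, 1, 1, 0]
Positions: 0 1 2 3 4
Values:    0 0 1 1 0
Head at position 3
tape[3] = 1

1


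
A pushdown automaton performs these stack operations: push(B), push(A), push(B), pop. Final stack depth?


Tracing stack operations:
  push(B) -> stack = [B], depth=1
  push(A) -> stack = [B,A], depth=2
  push(B) -> stack = [B,A,B], depth=3
  pop -> removed B, stack = [B,A], depth=2
Final depth = 2

2


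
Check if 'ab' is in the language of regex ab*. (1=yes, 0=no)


Pattern: ab*
String: 'ab'
Pattern requires: exactly one 'a' followed by zero or more 'b's
First char is 'a' -> OK
Rest 'b': all b's? Yes
Result: 1

1


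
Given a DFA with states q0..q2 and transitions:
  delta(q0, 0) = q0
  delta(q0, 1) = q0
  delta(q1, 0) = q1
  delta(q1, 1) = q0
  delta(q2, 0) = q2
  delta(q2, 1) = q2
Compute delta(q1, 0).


Looking up transition function:
delta(q1, 0) in the table
Row: q1, Column: 0
Result: q1

q1


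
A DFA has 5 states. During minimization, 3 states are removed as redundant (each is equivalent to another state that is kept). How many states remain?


Original DFA: 5 states
Redundant states removed: 3
Minimized states = original - removed
= 5 - 3
= 2

2


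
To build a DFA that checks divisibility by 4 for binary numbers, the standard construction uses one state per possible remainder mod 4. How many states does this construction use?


Divisibility by 4 is tracked via the remainder mod 4: 0, 1, ..., 3
The construction assigns one state to each remainder
Number of remainders = 4

4


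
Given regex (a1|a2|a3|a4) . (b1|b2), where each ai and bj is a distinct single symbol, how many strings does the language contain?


First group: 4 alternatives
Second group: 2 alternatives
Concatenation: each choice from group 1 pairs with each from group 2
Total = 4 x 2 = 8

8


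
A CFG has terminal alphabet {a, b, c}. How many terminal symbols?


Terminal symbols: a, b, c
Counting each: a (#1), b (#2), c (#3)
Total = 3

3


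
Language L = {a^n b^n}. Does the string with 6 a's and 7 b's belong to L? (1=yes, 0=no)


Language requires equal numbers of a's and b's
PDA pushes for each 'a', pops for each 'b'
Number of a's = 6
Number of b's = 7
6 != 7 -> Reject

0


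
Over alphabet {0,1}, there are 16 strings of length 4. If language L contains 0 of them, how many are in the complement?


Alphabet: {0,1}
String length: 4
Total strings of length 4 = 2^4 = 16
Strings in L = 0
Complement = total - |L|
= 16 - 0
= 16

16


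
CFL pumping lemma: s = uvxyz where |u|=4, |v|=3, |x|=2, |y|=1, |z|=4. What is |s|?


|s| = |u| + |v| + |x| + |y| + |z|
= 4 + 3 + 2 + 1 + 4
= 7 + 2 + 5
= 9 + 5
= 14

14


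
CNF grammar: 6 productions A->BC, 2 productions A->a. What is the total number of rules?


CNF allows two rule forms:
  A -> BC (binary): 6 rules
  A -> a (terminal): 2 rules
Total = 6 + 2 = 8

8


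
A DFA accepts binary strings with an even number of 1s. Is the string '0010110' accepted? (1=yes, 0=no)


DFA has 2 states: q_even (start, accept=yes) and q_odd
Processing string '0010110' character by character:
  Position 0: read '0', 1-count=0 -> q_even (no change)
  Position 1: read '0', 1-count=0 -> q_even (no change)
  Position 2: read '1', 1-count=1 -> q_odd
  Position 3: read '0', 1-count=1 -> q_odd (no change)
  Position 4: read '1', 1-count=2 -> q_even
  Position 5: read '1', 1-count=3 -> q_odd
  Position 6: read '0', 1-count=3 -> q_odd (no change)
Final state: q_odd, total 1s = 3 (odd); the DFA requires an even count -> reject

0


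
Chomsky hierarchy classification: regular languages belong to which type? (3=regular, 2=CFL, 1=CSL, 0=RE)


Chomsky hierarchy levels:
  Type 3: Regular (DFA/NFA/regex)
  Type 2: Context-free (PDA)
  Type 1: Context-sensitive
  Type 0: Recursively enumerable (TM)
'regular' corresponds to Type 3

3


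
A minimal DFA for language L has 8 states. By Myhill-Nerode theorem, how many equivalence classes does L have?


Myhill-Nerode theorem:
Number of equivalence classes = number of states in minimal DFA
Minimal DFA states = 8
Therefore equivalence classes = 8

8


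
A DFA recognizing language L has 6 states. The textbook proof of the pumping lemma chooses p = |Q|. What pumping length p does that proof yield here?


Pumping lemma for regular languages (standard proof):
Take p = |Q|, the number of DFA states.
Any string of length >= |Q| passes through |Q|+1 states while reading its first |Q| symbols,
so by pigeonhole some state repeats, giving the loop that can be pumped.
Here |Q| = 6
Therefore the proof uses p = 6

6


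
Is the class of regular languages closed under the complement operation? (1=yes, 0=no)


Regular languages are closed under:
- Union (DFA product construction)
- Intersection (DFA product construction)
- Complement (swap accept/reject states)
- Concatenation (NFA construction)
- Kleene star (NFA construction)
complement is in this list
Therefore: closed

1


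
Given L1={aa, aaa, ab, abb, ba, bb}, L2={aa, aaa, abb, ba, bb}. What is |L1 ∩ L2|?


L1 = {aa, aaa, ab, abb, ba, bb}
L2 = {aa, aaa, abb, ba, bb}
Checking each string in L1 against L2:
  'aa': in L2? Yes
  'aaa': in L2? Yes
  'ab': in L2? No
  'abb': in L2? Yes
  'ba': in L2? Yes
  'bb': in L2? Yes
Intersection = {aa, aaa, abb, ba, bb}
|L1 ∩ L2| = 5

5


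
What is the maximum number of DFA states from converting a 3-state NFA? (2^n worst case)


NFA has 3 states
Subset construction: each DFA state = subset of NFA states
Maximum subsets = 2^3
2^3 = 8

8


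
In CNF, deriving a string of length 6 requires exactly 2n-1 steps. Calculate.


Chomsky Normal Form derivation:
String length n = 6
Each step either:
  - Splits a nonterminal into two (n-1 such steps)
  - Converts a nonterminal to terminal (n such steps)
Total = (n-1) + n = 2n - 1
= 2(6) - 1
= 12 - 1
= 11

11


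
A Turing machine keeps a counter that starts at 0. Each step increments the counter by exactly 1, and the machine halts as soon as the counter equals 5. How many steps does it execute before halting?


Counter starts at 0. Counting sequence:
  Step 1: counter = 1
  Step 2: counter = 2
  Step 3: counter = 3
  Step 4: counter = 4
  Step 5: counter = 5
Counter reached 5 -> halt
Total steps = 5

5


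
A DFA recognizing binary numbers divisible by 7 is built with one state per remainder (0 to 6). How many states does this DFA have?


Divisibility by 7 is tracked via the remainder mod 7: 0, 1, ..., 6
The construction assigns one state to each remainder
Number of remainders = 7

7


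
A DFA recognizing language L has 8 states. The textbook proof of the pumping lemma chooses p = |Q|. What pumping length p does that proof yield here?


Pumping lemma for regular languages (standard proof):
Take p = |Q|, the number of DFA states.
Any string of length >= |Q| passes through |Q|+1 states while reading its first |Q| symbols,
so by pigeonhole some state repeats, giving the loop that can be pumped.
Here |Q| = 8
Therefore the proof uses p = 8

8


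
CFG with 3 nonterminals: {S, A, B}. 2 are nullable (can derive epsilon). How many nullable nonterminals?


Nonterminals: {S, A, B}
A nonterminal is nullable if it can derive epsilon
Counting nullable nonterminals: 2
Total nullable = 2

2


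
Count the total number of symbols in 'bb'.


String: 'bb'
Counting characters:
  'b' appears 2 time(s)
Total length = 0 + 2 = 2

2


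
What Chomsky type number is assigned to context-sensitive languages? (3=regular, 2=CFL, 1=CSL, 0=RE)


Chomsky hierarchy levels:
  Type 3: Regular (DFA/NFA/regex)
  Type 2: Context-free (PDA)
  Type 1: Context-sensitive
  Type 0: Recursively enumerable (TM)
'context-sensitive' corresponds to Type 1

1


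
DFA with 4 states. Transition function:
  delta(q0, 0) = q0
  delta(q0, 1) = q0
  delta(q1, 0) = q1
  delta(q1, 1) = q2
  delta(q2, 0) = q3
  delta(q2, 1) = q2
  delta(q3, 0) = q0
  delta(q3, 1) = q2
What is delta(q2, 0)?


Looking up transition function:
delta(q2, 0) in the table
Row: q2, Column: 0
Result: q3

q3


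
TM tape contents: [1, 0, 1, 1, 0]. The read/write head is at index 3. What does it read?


Tape: [1, 0, 1, 1, 0]
Positions: 0 1 2 3 4
Values:    1 0 1 1 0
Head at position 3
tape[3] = 1

1


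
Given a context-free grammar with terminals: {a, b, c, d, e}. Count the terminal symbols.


Terminal symbols: a, b, c, d, e
Counting each: a (#1), b (#2), c (#3), d (#4), e (#5)
Total = 5

5


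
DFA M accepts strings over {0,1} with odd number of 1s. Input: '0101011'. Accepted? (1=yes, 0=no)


DFA has 2 states: q_even (start, accept=no) and q_odd
Processing string '0101011' character by character:
  Position 0: read '0', 1-count=0 -> q_even (no change)
  Position 1: read '1', 1-count=1 -> q_odd
  Position 2: read '0', 1-count=1 -> q_odd (no change)
  Position 3: read '1', 1-count=2 -> q_even
  Position 4: read '0', 1-count=2 -> q_even (no change)
  Position 5: read '1', 1-count=3 -> q_odd
  Position 6: read '1', 1-count=4 -> q_even
Final state: q_even, total 1s = 4 (even); the DFA requires an odd count -> reject

0


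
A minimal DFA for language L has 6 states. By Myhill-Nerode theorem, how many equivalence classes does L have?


Myhill-Nerode theorem:
Number of equivalence classes = number of states in minimal DFA
Minimal DFA states = 6
Therefore equivalence classes = 6

6


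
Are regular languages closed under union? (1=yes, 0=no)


Regular languages are closed under:
- Union (DFA product construction)
- Intersection (DFA product construction)
- Complement (swap accept/reject states)
- Concatenation (NFA construction)
- Kleene star (NFA construction)
union is in this list
Therefore: closed

1


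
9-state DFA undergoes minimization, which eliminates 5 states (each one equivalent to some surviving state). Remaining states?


Original DFA: 9 states
Redundant states removed: 5
Minimized states = original - removed
= 9 - 5
= 4

4


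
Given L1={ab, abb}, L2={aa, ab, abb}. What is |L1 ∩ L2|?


L1 = {ab, abb}
L2 = {aa, ab, abb}
Checking each string in L1 against L2:
  'ab': in L2? Yes
  'abb': in L2? Yes
Intersection = {ab, abb}
|L1 ∩ L2| = 2

2


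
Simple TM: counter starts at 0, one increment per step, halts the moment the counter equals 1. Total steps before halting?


Counter starts at 0. Counting sequence:
  Step 1: counter = 1
Counter reached 1 -> halt
Total steps = 1

1


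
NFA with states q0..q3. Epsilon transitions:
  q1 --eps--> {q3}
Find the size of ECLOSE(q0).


Starting from q0
Initialize closure = {q0}
q0 has no outgoing epsilon transitions -> nothing to add
Final closure: {q0}
Size = 1

1


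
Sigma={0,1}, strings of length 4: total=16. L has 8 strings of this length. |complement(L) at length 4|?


Alphabet: {0,1}
String length: 4
Total strings of length 4 = 2^4 = 16
Strings in L = 8
Complement = total - |L|
= 16 - 8
= 8

8


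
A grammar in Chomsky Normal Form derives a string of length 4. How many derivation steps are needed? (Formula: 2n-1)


Chomsky Normal Form derivation:
String length n = 4
Each step either:
  - Splits a nonterminal into two (n-1 such steps)
  - Converts a nonterminal to terminal (n such steps)
Total = (n-1) + n = 2n - 1
= 2(4) - 1
= 8 - 1
= 7

7


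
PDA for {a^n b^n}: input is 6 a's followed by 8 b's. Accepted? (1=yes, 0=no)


Language requires equal numbers of a's and b's
PDA pushes for each 'a', pops for each 'b'
Number of a's = 6
Number of b's = 8
6 != 8 -> Reject

0


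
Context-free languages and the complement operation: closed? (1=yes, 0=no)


CFL closure properties:
  Closed under: union, concatenation, Kleene star
  NOT closed under: intersection, complement
Operation 'complement' is in not-closed list -> No (not closed)

0


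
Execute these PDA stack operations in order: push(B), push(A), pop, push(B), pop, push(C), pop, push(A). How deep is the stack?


Tracing stack operations:
  push(B) -> stack = [B], depth=1
  push(A) -> stack = [B,A], depth=2
  pop -> removed A, stack = [B], depth=1
  push(B) -> stack = [B,B], depth=2
  pop -> removed B, stack = [B], depth=1
  push(C) -> stack = [B,C], depth=2
  pop -> removed C, stack = [B], depth=1
  push(A) -> stack = [B,A], depth=2
Final depth = 2

2


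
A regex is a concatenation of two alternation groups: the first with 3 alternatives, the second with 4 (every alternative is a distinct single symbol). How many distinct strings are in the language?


First group: 3 alternatives
Second group: 4 alternatives
Concatenation: each choice from group 1 pairs with each from group 2
Total = 3 x 4 = 12

12


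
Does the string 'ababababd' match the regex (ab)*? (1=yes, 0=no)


Pattern: (ab)*
String: 'ababababd'
Pattern requires: zero or more repetitions of 'ab'
Length 9 is odd -> cannot be (ab)* -> no match
Result: 0

0


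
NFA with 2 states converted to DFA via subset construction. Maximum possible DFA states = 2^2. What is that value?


NFA has 2 states
Subset construction: each DFA state = subset of NFA states
Maximum subsets = 2^2
2^2 = 4

4


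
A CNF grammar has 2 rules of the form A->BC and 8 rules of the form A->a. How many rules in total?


CNF allows two rule forms:
  A -> BC (binary): 2 rules
  A -> a (terminal): 8 rules
Total = 2 + 8 = 10

10


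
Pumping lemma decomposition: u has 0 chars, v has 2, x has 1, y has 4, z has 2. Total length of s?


|s| = |u| + |v| + |x| + |y| + |z|
= 0 + 2 + 1 + 4 + 2
= 2 + 1 + 6
= 3 + 6
= 9

9


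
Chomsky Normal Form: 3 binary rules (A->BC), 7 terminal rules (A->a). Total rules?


CNF allows two rule forms:
  A -> BC (binary): 3 rules
  A -> a (terminal): 7 rules
Total = 3 + 7 = 10

10


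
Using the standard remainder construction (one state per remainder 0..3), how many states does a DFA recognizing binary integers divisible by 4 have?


Divisibility by 4 is tracked via the remainder mod 4: 0, 1, ..., 3
The construction assigns one state to each remainder
Number of remainders = 4

4


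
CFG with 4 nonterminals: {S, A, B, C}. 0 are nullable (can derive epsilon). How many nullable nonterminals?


Nonterminals: {S, A, B, C}
A nonterminal is nullable if it can derive epsilon
Counting nullable nonterminals: 0
Total nullable = 0

0


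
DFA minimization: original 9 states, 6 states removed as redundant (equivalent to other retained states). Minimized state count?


Original DFA: 9 states
Redundant states removed: 6
Minimized states = original - removed
= 9 - 6
= 3

3


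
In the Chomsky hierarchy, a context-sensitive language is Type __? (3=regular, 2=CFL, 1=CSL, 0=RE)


Chomsky hierarchy levels:
  Type 3: Regular (DFA/NFA/regex)
  Type 2: Context-free (PDA)
  Type 1: Context-sensitive
  Type 0: Recursively enumerable (TM)
'context-sensitive' corresponds to Type 1

1


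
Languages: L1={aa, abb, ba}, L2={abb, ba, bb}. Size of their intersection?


L1 = {aa, abb, ba}
L2 = {abb, ba, bb}
Checking each string in L1 against L2:
  'aa': in L2? No
  'abb': in L2? Yes
  'ba': in L2? Yes
Intersection = {abb, ba}
|L1 ∩ L2| = 2

2


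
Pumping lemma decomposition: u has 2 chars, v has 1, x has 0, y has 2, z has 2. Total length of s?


|s| = |u| + |v| + |x| + |y| + |z|
= 2 + 1 + 0 + 2 + 2
= 3 + 0 + 4
= 3 + 4
= 7

7


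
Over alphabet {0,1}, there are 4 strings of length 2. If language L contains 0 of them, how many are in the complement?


Alphabet: {0,1}
String length: 2
Total strings of length 2 = 2^2 = 4
Strings in L = 0
Complement = total - |L|
= 4 - 0
= 4

4


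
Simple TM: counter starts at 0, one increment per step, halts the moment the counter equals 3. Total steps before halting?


Counter starts at 0. Counting sequence:
  Step 1: counter = 1
  Step 2: counter = 2
  Step 3: counter = 3
Counter reached 3 -> halt
Total steps = 3

3


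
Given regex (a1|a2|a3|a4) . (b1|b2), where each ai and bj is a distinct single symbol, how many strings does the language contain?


First group: 4 alternatives
Second group: 2 alternatives
Concatenation: each choice from group 1 pairs with each from group 2
Total = 4 x 2 = 8

8


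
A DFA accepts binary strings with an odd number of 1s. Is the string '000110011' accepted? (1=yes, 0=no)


DFA has 2 states: q_even (start, accept=no) and q_odd
Processing string '000110011' character by character:
  Position 0: read '0', 1-count=0 -> q_even (no change)
  Position 1: read '0', 1-count=0 -> q_even (no change)
  Position 2: read '0', 1-count=0 -> q_even (no change)
  Position 3: read '1', 1-count=1 -> q_odd
  Position 4: read '1', 1-count=2 -> q_even
  Position 5: read '0', 1-count=2 -> q_even (no change)
  Position 6: read '0', 1-count=2 -> q_even (no change)
  Position 7: read '1', 1-count=3 -> q_odd
  Position 8: read '1', 1-count=4 -> q_even
Final state: q_even, total 1s = 4 (even); the DFA requires an odd count -> reject

0


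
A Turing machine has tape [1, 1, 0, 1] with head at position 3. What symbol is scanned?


Tape: [1, 1, 0, 1]
Positions: 0 1 2 3
Values:    1 1 0 1
Head at position 3
tape[3] = 1

1


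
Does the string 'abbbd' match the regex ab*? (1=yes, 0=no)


Pattern: ab*
String: 'abbbd'
Pattern requires: exactly one 'a' followed by zero or more 'b's
First char is 'a' -> OK
Rest 'bbbd': all b's? No
Result: 0

0


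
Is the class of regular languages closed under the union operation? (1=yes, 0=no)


Regular languages are closed under:
- Union (DFA product construction)
- Intersection (DFA product construction)
- Complement (swap accept/reject states)
- Concatenation (NFA construction)
- Kleene star (NFA construction)
union is in this list
Therefore: closed

1


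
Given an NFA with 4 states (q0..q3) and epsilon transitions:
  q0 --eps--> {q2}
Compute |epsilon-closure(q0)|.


Starting from q0
Initialize closure = {q0}
Follow epsilon from q0 -> add q2
Final closure: {q0, q2}
Size = 2

2


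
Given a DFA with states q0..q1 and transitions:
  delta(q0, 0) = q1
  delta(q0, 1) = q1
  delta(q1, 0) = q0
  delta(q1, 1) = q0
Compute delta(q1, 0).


Looking up transition function:
delta(q1, 0) in the table
Row: q1, Column: 0
Result: q0

q0


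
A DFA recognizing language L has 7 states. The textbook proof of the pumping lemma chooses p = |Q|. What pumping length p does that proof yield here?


Pumping lemma for regular languages (standard proof):
Take p = |Q|, the number of DFA states.
Any string of length >= |Q| passes through |Q|+1 states while reading its first |Q| symbols,
so by pigeonhole some state repeats, giving the loop that can be pumped.
Here |Q| = 7
Therefore the proof uses p = 7

7


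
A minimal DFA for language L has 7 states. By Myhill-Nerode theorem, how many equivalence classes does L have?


Myhill-Nerode theorem:
Number of equivalence classes = number of states in minimal DFA
Minimal DFA states = 7
Therefore equivalence classes = 7

7


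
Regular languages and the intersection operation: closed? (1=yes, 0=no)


Regular languages are closed under all standard operations:
- Union: Yes (product construction)
- Intersection: Yes (product construction)
- Complement: Yes (swap accept/reject)
- Concatenation: Yes (NFA construction)
Operation: intersection -> Closed

1


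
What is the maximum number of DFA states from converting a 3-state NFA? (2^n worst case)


NFA has 3 states
Subset construction: each DFA state = subset of NFA states
Maximum subsets = 2^3
2^3 = 8

8


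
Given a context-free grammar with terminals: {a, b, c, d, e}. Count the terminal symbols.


Terminal symbols: a, b, c, d, e
Counting each: a (#1), b (#2), c (#3), d (#4), e (#5)
Total = 5

5


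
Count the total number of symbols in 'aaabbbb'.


String: 'aaabbbb'
Counting characters:
  'a' appears 3 time(s)
  'b' appears 4 time(s)
Total length = 3 + 4 = 7

7


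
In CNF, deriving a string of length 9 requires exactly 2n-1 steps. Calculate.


Chomsky Normal Form derivation:
String length n = 9
Each step either:
  - Splits a nonterminal into two (n-1 such steps)
  - Converts a nonterminal to terminal (n such steps)
Total = (n-1) + n = 2n - 1
= 2(9) - 1
= 18 - 1
= 17

17


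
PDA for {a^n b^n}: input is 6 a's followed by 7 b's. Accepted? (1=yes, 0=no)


Language requires equal numbers of a's and b's
PDA pushes for each 'a', pops for each 'b'
Number of a's = 6
Number of b's = 7
6 != 7 -> Reject

0


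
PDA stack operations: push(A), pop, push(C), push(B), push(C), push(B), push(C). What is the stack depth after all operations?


Tracing stack operations:
  push(A) -> stack = [A], depth=1
  pop -> removed A, stack = [], depth=0
  push(C) -> stack = [C], depth=1
  push(B) -> stack = [C,B], depth=2
  push(C) -> stack = [C,B,C], depth=3
  push(B) -> stack = [C,B,C,B], depth=4
  push(C) -> stack = [C,B,C,B,C], depth=5
Final depth = 5

5


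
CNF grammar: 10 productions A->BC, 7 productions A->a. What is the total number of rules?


CNF allows two rule forms:
  A -> BC (binary): 10 rules
  A -> a (terminal): 7 rules
Total = 10 + 7 = 17

17


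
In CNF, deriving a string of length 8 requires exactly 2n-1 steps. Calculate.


Chomsky Normal Form derivation:
String length n = 8
Each step either:
  - Splits a nonterminal into two (n-1 such steps)
  - Converts a nonterminal to terminal (n such steps)
Total = (n-1) + n = 2n - 1
= 2(8) - 1
= 16 - 1
= 15

15


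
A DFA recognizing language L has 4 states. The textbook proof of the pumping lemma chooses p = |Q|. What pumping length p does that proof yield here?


Pumping lemma for regular languages (standard proof):
Take p = |Q|, the number of DFA states.
Any string of length >= |Q| passes through |Q|+1 states while reading its first |Q| symbols,
so by pigeonhole some state repeats, giving the loop that can be pumped.
Here |Q| = 4
Therefore the proof uses p = 4

4


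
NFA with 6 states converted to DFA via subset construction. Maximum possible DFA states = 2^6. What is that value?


NFA has 6 states
Subset construction: each DFA state = subset of NFA states
Maximum subsets = 2^6
2^6 = 64

64


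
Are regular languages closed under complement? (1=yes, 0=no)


Regular languages are closed under all standard operations:
- Union: Yes (product construction)
- Intersection: Yes (product construction)
- Complement: Yes (swap accept/reject)
- Concatenation: Yes (NFA construction)
Operation: complement -> Closed

1


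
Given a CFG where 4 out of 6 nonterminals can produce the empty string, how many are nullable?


Nonterminals: {S, A, B, C, D, E}
A nonterminal is nullable if it can derive epsilon
Counting nullable nonterminals: 4
Total nullable = 4

4


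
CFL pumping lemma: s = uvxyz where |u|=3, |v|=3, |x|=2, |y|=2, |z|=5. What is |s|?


|s| = |u| + |v| + |x| + |y| + |z|
= 3 + 3 + 2 + 2 + 5
= 6 + 2 + 7
= 8 + 7
= 15

15


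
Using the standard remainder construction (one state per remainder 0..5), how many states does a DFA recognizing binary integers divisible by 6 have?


Divisibility by 6 is tracked via the remainder mod 6: 0, 1, ..., 5
The construction assigns one state to each remainder
Number of remainders = 6

6


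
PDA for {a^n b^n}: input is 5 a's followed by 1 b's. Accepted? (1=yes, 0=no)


Language requires equal numbers of a's and b's
PDA pushes for each 'a', pops for each 'b'
Number of a's = 5
Number of b's = 1
5 != 1 -> Reject

0


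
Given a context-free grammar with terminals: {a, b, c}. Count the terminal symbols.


Terminal symbols: a, b, c
Counting each: a (#1), b (#2), c (#3)
Total = 3

3


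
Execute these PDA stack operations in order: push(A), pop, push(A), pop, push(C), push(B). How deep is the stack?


Tracing stack operations:
  push(A) -> stack = [A], depth=1
  pop -> removed A, stack = [], depth=0
  push(A) -> stack = [A], depth=1
  pop -> removed A, stack = [], depth=0
  push(C) -> stack = [C], depth=1
  push(B) -> stack = [C,B], depth=2
Final depth = 2

2


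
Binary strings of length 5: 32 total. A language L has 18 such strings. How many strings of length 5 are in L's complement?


Alphabet: {0,1}
String length: 5
Total strings of length 5 = 2^5 = 32
Strings in L = 18
Complement = total - |L|
= 32 - 18
= 14

14


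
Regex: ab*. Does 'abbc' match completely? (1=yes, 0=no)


Pattern: ab*
String: 'abbc'
Pattern requires: exactly one 'a' followed by zero or more 'b's
First char is 'a' -> OK
Rest 'bbc': all b's? No
Result: 0

0


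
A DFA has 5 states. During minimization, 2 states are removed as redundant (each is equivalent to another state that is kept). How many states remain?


Original DFA: 5 states
Redundant states removed: 2
Minimized states = original - removed
= 5 - 2
= 3

3


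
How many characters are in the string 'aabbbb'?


String: 'aabbbb'
Counting characters:
  'a' appears 2 time(s)
  'b' appears 4 time(s)
Total length = 2 + 4 = 6

6


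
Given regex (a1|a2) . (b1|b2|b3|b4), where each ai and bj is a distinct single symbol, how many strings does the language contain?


First group: 2 alternatives
Second group: 4 alternatives
Concatenation: each choice from group 1 pairs with each from group 2
Total = 2 x 4 = 8

8


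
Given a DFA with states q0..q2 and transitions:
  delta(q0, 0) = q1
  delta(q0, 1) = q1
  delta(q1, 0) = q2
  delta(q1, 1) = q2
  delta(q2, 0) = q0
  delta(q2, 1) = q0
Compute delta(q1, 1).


Looking up transition function:
delta(q1, 1) in the table
Row: q1, Column: 1
Result: q2

q2


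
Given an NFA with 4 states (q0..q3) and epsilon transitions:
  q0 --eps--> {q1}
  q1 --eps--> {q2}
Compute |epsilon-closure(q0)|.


Starting from q0
Initialize closure = {q0}
Follow epsilon from q0 -> add q1
Follow epsilon from q1 -> add q2
Final closure: {q0, q1, q2}
Size = 3

3


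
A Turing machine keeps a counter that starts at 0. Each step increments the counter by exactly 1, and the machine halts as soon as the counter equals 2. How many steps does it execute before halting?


Counter starts at 0. Counting sequence:
  Step 1: counter = 1
  Step 2: counter = 2
Counter reached 2 -> halt
Total steps = 2

2


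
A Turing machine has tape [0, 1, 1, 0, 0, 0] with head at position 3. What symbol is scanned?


Tape: [0, 1, 1, 0, 0, 0]
Positions: 0 1 2 3 4 5
Values:    0 1 1 0 0 0
Head at position 3
tape[3] = 0

0


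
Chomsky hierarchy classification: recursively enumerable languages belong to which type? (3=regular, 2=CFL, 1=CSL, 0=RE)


Chomsky hierarchy levels:
  Type 3: Regular (DFA/NFA/regex)
  Type 2: Context-free (PDA)
  Type 1: Context-sensitive
  Type 0: Recursively enumerable (TM)
'recursively enumerable' corresponds to Type 0

0


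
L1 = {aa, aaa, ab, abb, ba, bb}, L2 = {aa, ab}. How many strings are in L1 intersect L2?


L1 = {aa, aaa, ab, abb, ba, bb}
L2 = {aa, ab}
Checking each string in L1 against L2:
  'aa': in L2? Yes
  'aaa': in L2? No
  'ab': in L2? Yes
  'abb': in L2? No
  'ba': in L2? No
  'bb': in L2? No
Intersection = {aa, ab}
|L1 ∩ L2| = 2

2
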